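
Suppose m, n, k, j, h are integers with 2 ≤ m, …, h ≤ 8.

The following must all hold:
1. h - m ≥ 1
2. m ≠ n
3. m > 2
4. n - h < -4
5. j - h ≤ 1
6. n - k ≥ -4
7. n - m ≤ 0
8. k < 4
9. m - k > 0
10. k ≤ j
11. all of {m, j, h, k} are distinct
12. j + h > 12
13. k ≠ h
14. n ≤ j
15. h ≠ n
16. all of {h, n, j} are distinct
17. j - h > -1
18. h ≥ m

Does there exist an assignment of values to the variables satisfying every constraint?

Satisfiable

Try m = 4, n = 2, k = 3, j = 8, h = 7.
Check constraint 1: h - m = 3; constraint 4: n - h = -5. The remaining constraints are straightforward to verify.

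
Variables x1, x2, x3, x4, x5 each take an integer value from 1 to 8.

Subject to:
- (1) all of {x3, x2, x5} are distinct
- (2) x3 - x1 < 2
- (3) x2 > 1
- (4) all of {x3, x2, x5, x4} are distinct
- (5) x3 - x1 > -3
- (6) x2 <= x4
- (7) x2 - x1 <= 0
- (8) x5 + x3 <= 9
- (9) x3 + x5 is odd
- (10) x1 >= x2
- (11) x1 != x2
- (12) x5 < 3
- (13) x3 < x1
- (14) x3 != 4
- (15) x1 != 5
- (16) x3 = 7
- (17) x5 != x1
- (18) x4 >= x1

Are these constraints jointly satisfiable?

Satisfiable

One satisfying assignment is x1 = 8, x2 = 6, x3 = 7, x4 = 8, x5 = 2.
For the less obvious constraints — constraint 2: x3 - x1 = -1; constraint 5: x3 - x1 = -1 — and the others hold by inspection.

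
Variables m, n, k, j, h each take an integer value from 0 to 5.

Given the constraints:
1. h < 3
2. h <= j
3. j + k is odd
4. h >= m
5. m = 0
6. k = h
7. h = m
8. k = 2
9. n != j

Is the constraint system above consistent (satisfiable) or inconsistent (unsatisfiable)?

Unsatisfiable

Constraint 8 fixes k = 2 and constraint 5 fixes m = 0. Constraints 6 and 7 give k = h = m, so k = m. But 2 ≠ 0 — contradiction.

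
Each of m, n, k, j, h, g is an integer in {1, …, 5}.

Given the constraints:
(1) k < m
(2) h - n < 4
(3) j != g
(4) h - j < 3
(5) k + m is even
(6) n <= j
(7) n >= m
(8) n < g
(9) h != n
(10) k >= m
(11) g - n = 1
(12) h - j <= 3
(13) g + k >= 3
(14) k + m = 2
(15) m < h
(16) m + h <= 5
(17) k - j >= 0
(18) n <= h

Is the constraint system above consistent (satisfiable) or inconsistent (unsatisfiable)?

Unsatisfiable

Constraints 1, 6, 7, and 17 give n ≤ j, j ≤ k, k < m, m ≤ n. Chaining: n ≤ j ≤ k < m ≤ n, which forces n < n — impossible.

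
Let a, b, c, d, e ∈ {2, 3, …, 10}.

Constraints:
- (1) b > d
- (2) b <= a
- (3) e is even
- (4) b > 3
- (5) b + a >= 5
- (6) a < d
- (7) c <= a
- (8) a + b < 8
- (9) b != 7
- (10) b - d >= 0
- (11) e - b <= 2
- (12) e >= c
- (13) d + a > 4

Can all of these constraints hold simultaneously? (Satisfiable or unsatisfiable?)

Unsatisfiable

Constraints 1, 2, and 6 give a < d, d < b, b ≤ a. Chaining: a < d < b ≤ a, which forces a < a — impossible.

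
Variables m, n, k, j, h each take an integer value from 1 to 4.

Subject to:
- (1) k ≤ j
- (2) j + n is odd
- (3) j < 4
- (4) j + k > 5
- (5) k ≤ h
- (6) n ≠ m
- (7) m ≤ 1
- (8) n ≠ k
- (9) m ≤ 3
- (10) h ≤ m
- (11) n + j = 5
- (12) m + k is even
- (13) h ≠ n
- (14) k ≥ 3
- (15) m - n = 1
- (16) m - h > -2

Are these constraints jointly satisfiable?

Unsatisfiable

From constraints 5 and 14: h ≥ k and k ≥ 3, so h ≥ 3. From constraints 7 and 10: h ≤ m and m ≤ 1, so h ≤ 1. But 1 < 3, so no value of h works.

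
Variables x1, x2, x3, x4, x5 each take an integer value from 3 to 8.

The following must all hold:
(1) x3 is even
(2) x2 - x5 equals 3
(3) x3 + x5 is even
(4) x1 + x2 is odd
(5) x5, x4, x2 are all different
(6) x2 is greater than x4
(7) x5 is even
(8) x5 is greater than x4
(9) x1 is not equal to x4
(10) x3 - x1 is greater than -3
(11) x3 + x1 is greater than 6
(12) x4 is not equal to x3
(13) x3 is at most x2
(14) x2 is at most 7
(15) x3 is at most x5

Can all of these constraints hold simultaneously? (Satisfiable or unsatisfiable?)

Take x1 = 4, x2 = 7, x3 = 4, x4 = 3, x5 = 4. Then constraint 2: x2 - x5 = 3; constraint 10: x3 - x1 = 0; constraint 11: x3 + x1 = 8, and every other listed constraint is also met.

Satisfiable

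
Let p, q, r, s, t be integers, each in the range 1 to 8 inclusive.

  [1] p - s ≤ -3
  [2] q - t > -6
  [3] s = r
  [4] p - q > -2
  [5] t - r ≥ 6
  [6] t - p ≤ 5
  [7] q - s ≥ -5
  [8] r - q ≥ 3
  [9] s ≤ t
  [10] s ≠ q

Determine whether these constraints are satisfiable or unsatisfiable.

Unsatisfiable

Constraints 1, 5, 6, 7, and 8 give p − t ≥ -5, t − r ≥ 6, r − q ≥ 3, q − s ≥ -5, s − p ≥ 3.
Adding all 5 inequalities: the left sides telescope to 0, and the right sides sum to (-5) + 6 + 3 + (-5) + 3 = 2. So 0 ≥ 2, which is false.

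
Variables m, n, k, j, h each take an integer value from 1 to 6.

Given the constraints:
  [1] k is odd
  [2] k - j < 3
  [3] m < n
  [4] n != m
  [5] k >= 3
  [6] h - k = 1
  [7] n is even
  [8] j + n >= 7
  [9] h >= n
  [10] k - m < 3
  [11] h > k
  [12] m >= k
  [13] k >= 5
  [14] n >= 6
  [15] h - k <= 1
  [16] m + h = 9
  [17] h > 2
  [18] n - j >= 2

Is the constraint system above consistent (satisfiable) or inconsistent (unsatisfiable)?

Unsatisfiable

From constraints 12 and 13: m ≥ k ≥ 5. From constraints 9 and 14: h ≥ n ≥ 6. Hence m + h ≥ 11. But constraint 16 requires m + h = 9, and 9 < 11. Contradiction.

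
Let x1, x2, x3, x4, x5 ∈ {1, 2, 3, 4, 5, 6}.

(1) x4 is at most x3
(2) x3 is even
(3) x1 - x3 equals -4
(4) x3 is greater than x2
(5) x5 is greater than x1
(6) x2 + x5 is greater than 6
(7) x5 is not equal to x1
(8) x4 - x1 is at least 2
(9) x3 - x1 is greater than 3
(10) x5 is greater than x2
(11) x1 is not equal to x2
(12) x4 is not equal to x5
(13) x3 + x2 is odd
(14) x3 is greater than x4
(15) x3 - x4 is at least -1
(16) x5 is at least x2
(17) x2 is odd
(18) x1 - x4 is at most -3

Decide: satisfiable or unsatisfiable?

The assignment x1 = 2, x2 = 3, x3 = 6, x4 = 5, x5 = 6 works:
  constraint 3 holds since x1 - x3 = -4.
  constraint 6 holds since x2 + x5 = 9.
The rest check out directly.

Satisfiable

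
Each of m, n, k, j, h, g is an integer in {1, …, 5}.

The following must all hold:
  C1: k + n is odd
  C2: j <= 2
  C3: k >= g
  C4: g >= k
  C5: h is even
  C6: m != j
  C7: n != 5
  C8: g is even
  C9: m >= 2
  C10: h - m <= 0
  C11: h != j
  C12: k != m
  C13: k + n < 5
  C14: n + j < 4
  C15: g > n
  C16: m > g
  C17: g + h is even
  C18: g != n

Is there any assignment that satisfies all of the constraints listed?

The assignment m = 4, n = 1, k = 2, j = 1, h = 4, g = 2 works:
  constraint 10 holds since h - m = 0.
  constraint 13 holds since k + n = 3.
  constraint 14 holds since n + j = 2.
The rest check out directly.

Satisfiable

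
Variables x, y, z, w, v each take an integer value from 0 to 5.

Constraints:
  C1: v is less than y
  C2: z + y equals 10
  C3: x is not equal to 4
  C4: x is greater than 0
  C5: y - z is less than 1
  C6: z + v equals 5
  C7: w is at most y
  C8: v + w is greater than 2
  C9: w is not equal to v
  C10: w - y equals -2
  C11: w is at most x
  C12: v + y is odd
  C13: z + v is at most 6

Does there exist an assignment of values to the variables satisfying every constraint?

Setting (x, y, z, w, v) = (3, 5, 5, 3, 0) satisfies everything: constraint 2: z + y = 10; constraint 5: y - z = 0, and the others follow.

Satisfiable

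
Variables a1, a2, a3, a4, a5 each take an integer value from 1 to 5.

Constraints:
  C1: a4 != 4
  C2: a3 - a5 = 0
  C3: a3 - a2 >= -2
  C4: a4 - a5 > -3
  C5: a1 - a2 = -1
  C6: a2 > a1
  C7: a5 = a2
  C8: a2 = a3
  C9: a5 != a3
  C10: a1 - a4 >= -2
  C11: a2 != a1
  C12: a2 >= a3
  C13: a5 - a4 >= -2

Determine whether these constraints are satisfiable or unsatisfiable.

From constraints 7 and 8, a5 = a2 = a3, so a5 = a3. But constraint 9 says a5 ≠ a3. Contradiction.

Unsatisfiable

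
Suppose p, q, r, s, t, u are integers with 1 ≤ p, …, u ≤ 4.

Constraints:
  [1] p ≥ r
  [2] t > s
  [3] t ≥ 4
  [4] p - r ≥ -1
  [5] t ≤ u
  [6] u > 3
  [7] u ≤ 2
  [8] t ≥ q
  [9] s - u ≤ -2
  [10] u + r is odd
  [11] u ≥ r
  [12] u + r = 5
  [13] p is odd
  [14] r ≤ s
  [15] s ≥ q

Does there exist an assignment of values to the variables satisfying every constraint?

From constraint 3: t ≥ 4. From constraints 5 and 7: t ≤ u and u ≤ 2, so t ≤ 2. But 2 < 4, so no value of t works.

Unsatisfiable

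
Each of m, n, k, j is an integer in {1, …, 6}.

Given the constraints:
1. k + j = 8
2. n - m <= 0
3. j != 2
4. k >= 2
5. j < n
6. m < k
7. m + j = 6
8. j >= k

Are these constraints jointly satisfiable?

Unsatisfiable

Constraints 2, 5, 6, and 8 give n ≤ m, m < k, k ≤ j, j < n. Chaining: n ≤ m < k ≤ j < n, which forces n < n — impossible.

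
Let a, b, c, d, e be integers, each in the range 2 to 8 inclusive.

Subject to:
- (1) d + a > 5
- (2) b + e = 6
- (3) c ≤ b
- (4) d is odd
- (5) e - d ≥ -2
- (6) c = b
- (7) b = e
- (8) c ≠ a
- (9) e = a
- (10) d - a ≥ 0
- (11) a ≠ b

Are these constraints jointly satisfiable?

From constraints 6, 7, and 9, c = b = e = a, so c = a. But constraint 8 says c ≠ a. Contradiction.

Unsatisfiable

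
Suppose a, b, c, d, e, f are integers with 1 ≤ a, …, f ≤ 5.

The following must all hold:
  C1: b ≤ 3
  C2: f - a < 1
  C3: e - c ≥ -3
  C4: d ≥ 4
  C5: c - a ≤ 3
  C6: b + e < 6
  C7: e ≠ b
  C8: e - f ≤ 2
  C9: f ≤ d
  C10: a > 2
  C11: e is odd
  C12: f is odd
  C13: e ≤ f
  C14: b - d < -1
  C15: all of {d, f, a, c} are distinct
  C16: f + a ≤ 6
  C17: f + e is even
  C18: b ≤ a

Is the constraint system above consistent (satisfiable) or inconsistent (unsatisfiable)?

Satisfiable

Setting (a, b, c, d, e, f) = (3, 3, 4, 5, 1, 1) satisfies everything: constraint 2: f - a = -2; constraint 3: e - c = -3, and the others follow.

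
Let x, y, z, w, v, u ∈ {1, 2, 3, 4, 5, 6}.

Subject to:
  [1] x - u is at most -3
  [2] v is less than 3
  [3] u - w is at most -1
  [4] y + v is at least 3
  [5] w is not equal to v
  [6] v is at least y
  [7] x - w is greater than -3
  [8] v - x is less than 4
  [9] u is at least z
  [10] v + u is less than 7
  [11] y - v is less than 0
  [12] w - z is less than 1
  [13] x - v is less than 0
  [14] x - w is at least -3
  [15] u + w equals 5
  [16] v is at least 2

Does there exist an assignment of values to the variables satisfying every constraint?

Unsatisfiable

Constraints 1, 3, and 14 give u − x ≥ 3, x − w ≥ -3, w − u ≥ 1.
Adding all 3 inequalities: the left sides telescope to 0, and the right sides sum to 3 + (-3) + 1 = 1. So 0 ≥ 1, which is false.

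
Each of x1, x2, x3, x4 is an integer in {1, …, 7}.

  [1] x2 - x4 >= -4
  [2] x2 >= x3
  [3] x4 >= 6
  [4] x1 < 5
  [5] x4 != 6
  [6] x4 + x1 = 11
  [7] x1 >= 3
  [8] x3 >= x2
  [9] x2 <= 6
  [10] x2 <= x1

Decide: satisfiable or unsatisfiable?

Satisfiable

Setting (x1, x2, x3, x4) = (4, 4, 4, 7) satisfies everything: constraint 1: x2 - x4 = -3; constraint 2: x2 = 4, x3 = 4; constraint 6: x4 + x1 = 11, and the others follow.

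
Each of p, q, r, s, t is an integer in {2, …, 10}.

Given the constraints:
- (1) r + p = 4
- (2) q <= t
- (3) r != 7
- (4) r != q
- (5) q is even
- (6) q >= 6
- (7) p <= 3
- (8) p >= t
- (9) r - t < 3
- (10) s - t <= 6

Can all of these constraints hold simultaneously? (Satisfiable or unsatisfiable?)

From constraints 2 and 6: t ≥ q and q ≥ 6, so t ≥ 6. From constraints 7 and 8: t ≤ p and p ≤ 3, so t ≤ 3. But 3 < 6, so no value of t works.

Unsatisfiable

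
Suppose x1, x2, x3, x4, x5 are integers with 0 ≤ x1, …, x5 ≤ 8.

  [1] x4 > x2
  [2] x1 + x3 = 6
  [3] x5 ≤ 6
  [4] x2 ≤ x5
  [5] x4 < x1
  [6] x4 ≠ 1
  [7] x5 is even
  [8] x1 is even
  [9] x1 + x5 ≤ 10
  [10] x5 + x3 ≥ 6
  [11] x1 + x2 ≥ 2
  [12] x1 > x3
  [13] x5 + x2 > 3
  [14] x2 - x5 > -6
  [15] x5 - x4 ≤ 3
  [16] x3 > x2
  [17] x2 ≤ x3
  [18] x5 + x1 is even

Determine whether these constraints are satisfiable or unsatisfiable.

Try x1 = 4, x2 = 1, x3 = 2, x4 = 2, x5 = 4.
Check constraint 2: x1 + x3 = 6; constraint 9: x1 + x5 = 8; constraint 10: x5 + x3 = 6. The remaining constraints are straightforward to verify.

Satisfiable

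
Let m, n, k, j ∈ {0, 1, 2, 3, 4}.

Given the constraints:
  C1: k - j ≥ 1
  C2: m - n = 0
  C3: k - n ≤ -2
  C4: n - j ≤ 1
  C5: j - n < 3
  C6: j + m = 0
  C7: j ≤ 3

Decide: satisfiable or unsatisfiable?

Constraints 1, 3, and 4 give n − k ≥ 2, k − j ≥ 1, j − n ≥ -1.
Adding all 3 inequalities: the left sides telescope to 0, and the right sides sum to 2 + 1 + (-1) = 2. So 0 ≥ 2, which is false.

Unsatisfiable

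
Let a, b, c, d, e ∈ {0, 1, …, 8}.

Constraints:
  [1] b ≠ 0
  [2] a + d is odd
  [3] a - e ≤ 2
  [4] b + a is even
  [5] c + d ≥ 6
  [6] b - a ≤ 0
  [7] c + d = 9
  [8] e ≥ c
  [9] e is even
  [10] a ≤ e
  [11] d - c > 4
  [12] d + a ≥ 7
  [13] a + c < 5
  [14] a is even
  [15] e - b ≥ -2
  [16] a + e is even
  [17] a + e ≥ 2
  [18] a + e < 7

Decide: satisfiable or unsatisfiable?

Setting (a, b, c, d, e) = (2, 2, 2, 7, 2) satisfies everything: constraint 3: a - e = 0; constraint 5: c + d = 9; constraint 6: b - a = 0, and the others follow.

Satisfiable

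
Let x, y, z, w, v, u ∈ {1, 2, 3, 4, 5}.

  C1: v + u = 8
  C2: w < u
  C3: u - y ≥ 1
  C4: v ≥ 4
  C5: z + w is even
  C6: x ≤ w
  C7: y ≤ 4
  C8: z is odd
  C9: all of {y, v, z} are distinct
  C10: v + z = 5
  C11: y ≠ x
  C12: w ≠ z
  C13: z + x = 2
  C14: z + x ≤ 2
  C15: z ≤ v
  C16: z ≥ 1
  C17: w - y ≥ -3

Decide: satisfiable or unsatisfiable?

Satisfiable

Try x = 1, y = 3, z = 1, w = 3, v = 4, u = 4.
Check constraint 1: v + u = 8; constraint 3: u - y = 1. The remaining constraints are straightforward to verify.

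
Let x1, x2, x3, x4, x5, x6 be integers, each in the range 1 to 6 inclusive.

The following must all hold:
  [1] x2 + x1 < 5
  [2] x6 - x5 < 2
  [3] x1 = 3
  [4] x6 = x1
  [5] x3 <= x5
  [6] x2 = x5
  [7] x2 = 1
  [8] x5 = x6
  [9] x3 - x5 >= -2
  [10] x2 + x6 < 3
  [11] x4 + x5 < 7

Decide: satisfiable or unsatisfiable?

Constraint 7 fixes x2 = 1 and constraint 3 fixes x1 = 3. Constraints 4, 6, and 8 give x2 = x5 = x6 = x1, so x2 = x1. But 1 ≠ 3 — contradiction.

Unsatisfiable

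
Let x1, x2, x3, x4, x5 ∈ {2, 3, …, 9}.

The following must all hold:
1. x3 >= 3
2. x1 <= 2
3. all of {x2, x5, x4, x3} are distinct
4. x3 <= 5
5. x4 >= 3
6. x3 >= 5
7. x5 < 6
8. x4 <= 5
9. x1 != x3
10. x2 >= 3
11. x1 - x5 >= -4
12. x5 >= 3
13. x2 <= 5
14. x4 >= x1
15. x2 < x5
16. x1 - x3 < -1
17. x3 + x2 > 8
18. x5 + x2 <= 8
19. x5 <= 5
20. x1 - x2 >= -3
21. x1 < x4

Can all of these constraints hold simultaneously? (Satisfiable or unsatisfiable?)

Constraints 1, 4, 5, 8, 10, 12, 13, and 19 confine each of x2, x5, x4, x3 to the 3 values {3, …, 5}.
Constraint 3 requires all 4 of them to be distinct, but only 3 values are available — impossible by the pigeonhole principle.

Unsatisfiable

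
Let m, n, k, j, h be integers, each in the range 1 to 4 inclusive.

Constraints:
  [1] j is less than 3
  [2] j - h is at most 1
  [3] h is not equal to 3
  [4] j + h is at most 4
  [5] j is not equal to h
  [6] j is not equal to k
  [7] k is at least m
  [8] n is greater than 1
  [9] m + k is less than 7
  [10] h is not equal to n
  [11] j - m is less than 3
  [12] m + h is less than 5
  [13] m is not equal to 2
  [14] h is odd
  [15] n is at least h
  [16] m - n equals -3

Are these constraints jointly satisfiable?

Take m = 1, n = 4, k = 3, j = 2, h = 1. Then constraint 2: j - h = 1; constraint 4: j + h = 3, and every other listed constraint is also met.

Satisfiable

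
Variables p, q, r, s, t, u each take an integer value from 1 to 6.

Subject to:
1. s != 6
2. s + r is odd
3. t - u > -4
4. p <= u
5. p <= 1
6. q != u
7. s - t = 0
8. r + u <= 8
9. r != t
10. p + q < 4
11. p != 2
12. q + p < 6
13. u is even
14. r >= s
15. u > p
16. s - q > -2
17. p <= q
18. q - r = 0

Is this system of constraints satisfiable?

One satisfying assignment is p = 1, q = 2, r = 2, s = 1, t = 1, u = 4.
For the less obvious constraints — constraint 3: t - u = -3; constraint 7: s - t = 0; constraint 8: r + u = 6 — and the others hold by inspection.

Satisfiable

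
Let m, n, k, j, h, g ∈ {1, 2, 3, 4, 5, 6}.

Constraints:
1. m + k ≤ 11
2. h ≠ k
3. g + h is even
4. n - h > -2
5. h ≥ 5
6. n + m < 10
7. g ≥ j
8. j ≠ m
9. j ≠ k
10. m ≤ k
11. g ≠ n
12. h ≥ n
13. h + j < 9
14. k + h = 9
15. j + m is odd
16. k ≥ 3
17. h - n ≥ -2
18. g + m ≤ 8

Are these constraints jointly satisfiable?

One satisfying assignment is m = 4, n = 5, k = 4, j = 1, h = 5, g = 1.
For the less obvious constraints — constraint 1: m + k = 8; constraint 4: n - h = 0; constraint 6: n + m = 9 — and the others hold by inspection.

Satisfiable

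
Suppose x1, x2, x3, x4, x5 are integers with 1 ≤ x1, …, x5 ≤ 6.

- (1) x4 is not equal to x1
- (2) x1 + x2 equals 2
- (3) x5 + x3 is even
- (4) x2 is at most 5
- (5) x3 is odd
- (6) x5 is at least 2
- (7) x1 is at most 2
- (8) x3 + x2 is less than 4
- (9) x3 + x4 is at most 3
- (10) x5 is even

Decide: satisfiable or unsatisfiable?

Unsatisfiable

Constraint 10 makes x5 even and constraint 5 makes x3 odd, so x5 + x3 must be odd. Constraint 3 says x5 + x3 is even — contradiction.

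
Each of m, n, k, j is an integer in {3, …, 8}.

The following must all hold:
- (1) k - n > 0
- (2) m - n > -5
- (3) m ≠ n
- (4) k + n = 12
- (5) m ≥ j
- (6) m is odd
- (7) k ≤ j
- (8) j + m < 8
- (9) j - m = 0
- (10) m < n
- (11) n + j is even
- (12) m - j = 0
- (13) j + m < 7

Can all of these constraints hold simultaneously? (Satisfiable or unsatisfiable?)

Unsatisfiable

Constraints 1, 5, 7, and 10 give j ≤ m, m < n, n < k, k ≤ j. Chaining: j ≤ m < n < k ≤ j, which forces j < j — impossible.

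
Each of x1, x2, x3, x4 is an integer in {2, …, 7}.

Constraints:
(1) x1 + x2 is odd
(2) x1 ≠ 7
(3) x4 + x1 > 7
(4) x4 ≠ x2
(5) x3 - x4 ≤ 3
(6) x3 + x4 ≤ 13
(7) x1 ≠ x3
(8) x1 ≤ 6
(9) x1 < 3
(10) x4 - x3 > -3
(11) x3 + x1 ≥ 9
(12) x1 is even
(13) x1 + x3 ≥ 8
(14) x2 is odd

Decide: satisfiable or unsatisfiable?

Satisfiable

Take x1 = 2, x2 = 7, x3 = 7, x4 = 6. Then constraint 3: x4 + x1 = 8; constraint 5: x3 - x4 = 1, and every other listed constraint is also met.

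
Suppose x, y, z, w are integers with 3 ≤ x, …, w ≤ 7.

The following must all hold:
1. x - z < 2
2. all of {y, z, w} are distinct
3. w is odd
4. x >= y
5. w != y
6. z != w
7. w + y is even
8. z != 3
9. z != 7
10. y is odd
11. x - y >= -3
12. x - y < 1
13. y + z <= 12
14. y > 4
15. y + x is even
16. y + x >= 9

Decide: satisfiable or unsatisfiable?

Satisfiable

One satisfying assignment is x = 5, y = 5, z = 4, w = 7.
For the less obvious constraints — constraint 1: x - z = 1; constraint 11: x - y = 0 — and the others hold by inspection.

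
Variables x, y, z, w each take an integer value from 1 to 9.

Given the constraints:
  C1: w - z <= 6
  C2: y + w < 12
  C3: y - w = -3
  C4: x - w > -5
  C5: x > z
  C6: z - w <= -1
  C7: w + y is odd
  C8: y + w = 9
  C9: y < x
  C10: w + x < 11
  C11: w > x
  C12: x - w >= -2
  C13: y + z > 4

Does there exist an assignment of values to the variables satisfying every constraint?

Setting (x, y, z, w) = (4, 3, 2, 6) satisfies everything: constraint 1: w - z = 4; constraint 2: y + w = 9, and the others follow.

Satisfiable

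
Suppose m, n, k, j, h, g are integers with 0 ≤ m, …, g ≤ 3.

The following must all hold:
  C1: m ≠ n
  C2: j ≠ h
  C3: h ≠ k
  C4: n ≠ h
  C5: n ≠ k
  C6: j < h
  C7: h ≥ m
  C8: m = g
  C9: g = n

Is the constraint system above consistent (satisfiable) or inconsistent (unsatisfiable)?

Unsatisfiable

From constraints 8 and 9, m = g = n, so m = n. But constraint 1 says m ≠ n. Contradiction.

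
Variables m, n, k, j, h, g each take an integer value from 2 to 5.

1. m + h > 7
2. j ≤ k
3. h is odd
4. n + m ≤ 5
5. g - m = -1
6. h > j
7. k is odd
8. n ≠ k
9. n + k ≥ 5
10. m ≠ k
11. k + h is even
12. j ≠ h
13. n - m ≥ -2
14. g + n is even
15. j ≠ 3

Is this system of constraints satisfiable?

One satisfying assignment is m = 3, n = 2, k = 5, j = 4, h = 5, g = 2.
For the less obvious constraints — constraint 1: m + h = 8; constraint 4: n + m = 5; constraint 5: g - m = -1 — and the others hold by inspection.

Satisfiable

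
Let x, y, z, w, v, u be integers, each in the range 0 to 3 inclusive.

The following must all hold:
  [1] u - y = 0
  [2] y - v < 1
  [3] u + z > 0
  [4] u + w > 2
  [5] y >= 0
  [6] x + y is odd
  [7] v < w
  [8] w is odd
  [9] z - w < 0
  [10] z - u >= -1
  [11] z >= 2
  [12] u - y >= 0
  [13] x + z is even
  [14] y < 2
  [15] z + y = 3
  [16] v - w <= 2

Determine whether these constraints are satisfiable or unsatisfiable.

One satisfying assignment is x = 2, y = 1, z = 2, w = 3, v = 2, u = 1.
For the less obvious constraints — constraint 1: u - y = 0; constraint 2: y - v = -1 — and the others hold by inspection.

Satisfiable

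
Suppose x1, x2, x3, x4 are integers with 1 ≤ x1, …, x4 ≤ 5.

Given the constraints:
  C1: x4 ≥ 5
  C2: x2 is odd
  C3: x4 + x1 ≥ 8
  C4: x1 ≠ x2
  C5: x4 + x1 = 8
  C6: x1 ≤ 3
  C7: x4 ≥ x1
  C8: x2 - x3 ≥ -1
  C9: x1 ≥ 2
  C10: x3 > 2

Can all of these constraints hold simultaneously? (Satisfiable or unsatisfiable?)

The assignment x1 = 3, x2 = 5, x3 = 4, x4 = 5 works:
  constraint 3 holds since x4 + x1 = 8.
  constraint 5 holds since x4 + x1 = 8.
  constraint 8 holds since x2 - x3 = 1.
The rest check out directly.

Satisfiable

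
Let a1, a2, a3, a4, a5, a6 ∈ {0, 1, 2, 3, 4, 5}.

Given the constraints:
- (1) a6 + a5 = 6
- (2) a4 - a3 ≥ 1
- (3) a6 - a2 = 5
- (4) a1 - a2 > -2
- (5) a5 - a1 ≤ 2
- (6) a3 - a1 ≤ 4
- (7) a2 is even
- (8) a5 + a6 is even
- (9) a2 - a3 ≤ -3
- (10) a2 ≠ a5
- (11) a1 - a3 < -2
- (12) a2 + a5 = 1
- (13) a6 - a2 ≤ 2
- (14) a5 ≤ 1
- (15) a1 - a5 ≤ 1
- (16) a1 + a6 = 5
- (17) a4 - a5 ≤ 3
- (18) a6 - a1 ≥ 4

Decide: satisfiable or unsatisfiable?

Constraints 2, 5, 9, 13, 17, and 18 give a3 − a2 ≥ 3, a2 − a6 ≥ -2, a6 − a1 ≥ 4, a1 − a5 ≥ -2, a5 − a4 ≥ -3, a4 − a3 ≥ 1.
Adding all 6 inequalities: the left sides telescope to 0, and the right sides sum to 3 + (-2) + 4 + (-2) + (-3) + 1 = 1. So 0 ≥ 1, which is false.

Unsatisfiable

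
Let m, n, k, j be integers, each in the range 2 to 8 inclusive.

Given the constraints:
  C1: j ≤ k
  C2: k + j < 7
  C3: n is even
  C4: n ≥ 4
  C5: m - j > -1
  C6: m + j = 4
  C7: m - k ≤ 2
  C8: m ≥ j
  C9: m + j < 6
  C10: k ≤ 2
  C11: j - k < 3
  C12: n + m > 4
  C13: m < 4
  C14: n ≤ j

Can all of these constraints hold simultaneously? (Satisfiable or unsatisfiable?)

From constraints 4 and 14: j ≥ n and n ≥ 4, so j ≥ 4. From constraints 1 and 10: j ≤ k and k ≤ 2, so j ≤ 2. But 2 < 4, so no value of j works.

Unsatisfiable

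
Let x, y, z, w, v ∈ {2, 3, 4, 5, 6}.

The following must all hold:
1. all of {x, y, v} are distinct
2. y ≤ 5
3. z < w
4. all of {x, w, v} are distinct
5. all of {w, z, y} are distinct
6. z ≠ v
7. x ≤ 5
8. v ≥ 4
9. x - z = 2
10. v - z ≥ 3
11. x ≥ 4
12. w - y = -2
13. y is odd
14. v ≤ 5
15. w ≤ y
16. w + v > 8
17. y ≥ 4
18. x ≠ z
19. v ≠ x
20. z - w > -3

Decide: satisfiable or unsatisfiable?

Constraints 2, 7, 8, 11, 14, and 17 confine each of x, y, v to the 2 values {4, 5}.
Constraint 1 requires all 3 of them to be distinct, but only 2 values are available — impossible by the pigeonhole principle.

Unsatisfiable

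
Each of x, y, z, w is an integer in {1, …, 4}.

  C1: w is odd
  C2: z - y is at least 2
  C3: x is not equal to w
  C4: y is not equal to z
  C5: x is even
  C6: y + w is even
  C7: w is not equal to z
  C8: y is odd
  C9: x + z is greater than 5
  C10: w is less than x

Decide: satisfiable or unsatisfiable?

One satisfying assignment is x = 4, y = 1, z = 3, w = 1.
For the less obvious constraints — constraint 1: w = 1 is odd; constraint 2: z - y = 2; constraint 9: x + z = 7 — and the others hold by inspection.

Satisfiable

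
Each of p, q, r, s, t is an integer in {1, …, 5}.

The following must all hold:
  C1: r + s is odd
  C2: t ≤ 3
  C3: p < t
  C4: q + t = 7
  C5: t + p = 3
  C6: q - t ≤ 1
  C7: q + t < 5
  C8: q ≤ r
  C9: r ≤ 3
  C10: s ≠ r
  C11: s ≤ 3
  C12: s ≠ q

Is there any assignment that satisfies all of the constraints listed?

Unsatisfiable

From constraints 8 and 9: q ≤ r ≤ 3. From constraint 2: t ≤ 3. Hence q + t ≤ 6. But constraint 4 requires q + t = 7, and 7 > 6. Contradiction.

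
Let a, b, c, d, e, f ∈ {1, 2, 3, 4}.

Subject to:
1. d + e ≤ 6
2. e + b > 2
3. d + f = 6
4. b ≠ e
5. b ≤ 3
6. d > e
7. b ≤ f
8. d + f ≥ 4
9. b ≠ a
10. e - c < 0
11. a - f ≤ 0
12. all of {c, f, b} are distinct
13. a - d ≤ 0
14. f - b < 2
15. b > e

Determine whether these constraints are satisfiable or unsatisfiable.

Try a = 1, b = 3, c = 2, d = 2, e = 1, f = 4.
Check constraint 1: d + e = 3; constraint 2: e + b = 4; constraint 3: d + f = 6. The remaining constraints are straightforward to verify.

Satisfiable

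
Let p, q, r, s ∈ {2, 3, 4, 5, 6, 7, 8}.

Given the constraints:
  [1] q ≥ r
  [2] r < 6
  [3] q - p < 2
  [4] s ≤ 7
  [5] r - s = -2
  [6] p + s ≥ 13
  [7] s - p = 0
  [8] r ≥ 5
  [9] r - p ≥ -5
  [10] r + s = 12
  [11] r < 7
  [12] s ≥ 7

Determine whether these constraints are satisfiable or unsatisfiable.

Satisfiable

One satisfying assignment is p = 7, q = 6, r = 5, s = 7.
For the less obvious constraints — constraint 3: q - p = -1; constraint 5: r - s = -2 — and the others hold by inspection.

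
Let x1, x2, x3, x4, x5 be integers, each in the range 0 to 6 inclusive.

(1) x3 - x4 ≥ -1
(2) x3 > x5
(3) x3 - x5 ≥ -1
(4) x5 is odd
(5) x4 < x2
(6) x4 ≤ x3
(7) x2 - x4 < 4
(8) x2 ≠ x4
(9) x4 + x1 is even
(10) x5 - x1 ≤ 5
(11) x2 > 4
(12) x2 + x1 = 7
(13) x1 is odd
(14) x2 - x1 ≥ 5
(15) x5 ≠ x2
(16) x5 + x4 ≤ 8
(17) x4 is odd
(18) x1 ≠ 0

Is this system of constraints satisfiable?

Satisfiable

Setting (x1, x2, x3, x4, x5) = (1, 6, 5, 5, 3) satisfies everything: constraint 1: x3 - x4 = 0; constraint 3: x3 - x5 = 2, and the others follow.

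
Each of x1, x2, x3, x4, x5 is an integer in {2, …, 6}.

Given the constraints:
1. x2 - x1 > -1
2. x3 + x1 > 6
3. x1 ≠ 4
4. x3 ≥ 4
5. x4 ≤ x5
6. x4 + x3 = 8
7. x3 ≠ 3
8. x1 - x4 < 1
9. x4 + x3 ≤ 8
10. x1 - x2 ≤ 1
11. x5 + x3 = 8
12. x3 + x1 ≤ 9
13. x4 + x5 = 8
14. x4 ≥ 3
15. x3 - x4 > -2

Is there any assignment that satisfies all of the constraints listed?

Satisfiable

The assignment x1 = 3, x2 = 4, x3 = 4, x4 = 4, x5 = 4 works:
  constraint 1 holds since x2 - x1 = 1.
  constraint 2 holds since x3 + x1 = 7.
The rest check out directly.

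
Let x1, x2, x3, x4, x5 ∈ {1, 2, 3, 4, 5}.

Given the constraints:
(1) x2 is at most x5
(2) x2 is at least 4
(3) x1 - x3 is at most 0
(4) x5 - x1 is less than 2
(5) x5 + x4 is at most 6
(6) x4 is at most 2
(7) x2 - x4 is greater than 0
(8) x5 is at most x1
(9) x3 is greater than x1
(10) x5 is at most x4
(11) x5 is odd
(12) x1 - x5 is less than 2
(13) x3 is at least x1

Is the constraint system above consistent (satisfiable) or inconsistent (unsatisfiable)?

Unsatisfiable

From constraints 1 and 2: x5 ≥ x2 and x2 ≥ 4, so x5 ≥ 4. From constraints 6 and 10: x5 ≤ x4 and x4 ≤ 2, so x5 ≤ 2. But 2 < 4, so no value of x5 works.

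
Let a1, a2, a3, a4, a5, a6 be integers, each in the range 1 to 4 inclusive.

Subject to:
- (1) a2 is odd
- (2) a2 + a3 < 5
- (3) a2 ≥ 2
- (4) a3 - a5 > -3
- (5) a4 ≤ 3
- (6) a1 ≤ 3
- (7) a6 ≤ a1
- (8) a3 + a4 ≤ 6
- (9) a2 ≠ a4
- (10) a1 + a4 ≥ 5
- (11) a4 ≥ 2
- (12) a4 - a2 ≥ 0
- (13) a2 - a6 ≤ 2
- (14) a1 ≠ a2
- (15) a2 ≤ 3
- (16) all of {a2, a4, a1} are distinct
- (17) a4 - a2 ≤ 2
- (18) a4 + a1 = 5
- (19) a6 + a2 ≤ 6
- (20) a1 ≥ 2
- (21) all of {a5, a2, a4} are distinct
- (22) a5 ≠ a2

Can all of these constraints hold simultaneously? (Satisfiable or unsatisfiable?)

Unsatisfiable

Constraints 3, 5, 6, 11, 15, and 20 confine each of a2, a4, a1 to the 2 values {2, 3}.
Constraint 16 requires all 3 of them to be distinct, but only 2 values are available — impossible by the pigeonhole principle.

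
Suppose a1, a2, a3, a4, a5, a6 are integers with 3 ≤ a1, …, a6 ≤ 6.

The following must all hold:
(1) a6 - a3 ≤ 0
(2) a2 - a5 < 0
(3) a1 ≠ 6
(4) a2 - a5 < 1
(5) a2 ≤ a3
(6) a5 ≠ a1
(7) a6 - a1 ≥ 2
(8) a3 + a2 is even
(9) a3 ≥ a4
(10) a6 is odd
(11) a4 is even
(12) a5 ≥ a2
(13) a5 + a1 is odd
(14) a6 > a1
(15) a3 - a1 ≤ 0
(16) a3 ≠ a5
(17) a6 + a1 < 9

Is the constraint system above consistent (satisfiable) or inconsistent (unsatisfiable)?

Constraints 1, 7, and 15 give a6 − a1 ≥ 2, a1 − a3 ≥ 0, a3 − a6 ≥ 0.
Adding all 3 inequalities: the left sides telescope to 0, and the right sides sum to 2 + 0 + 0 = 2. So 0 ≥ 2, which is false.

Unsatisfiable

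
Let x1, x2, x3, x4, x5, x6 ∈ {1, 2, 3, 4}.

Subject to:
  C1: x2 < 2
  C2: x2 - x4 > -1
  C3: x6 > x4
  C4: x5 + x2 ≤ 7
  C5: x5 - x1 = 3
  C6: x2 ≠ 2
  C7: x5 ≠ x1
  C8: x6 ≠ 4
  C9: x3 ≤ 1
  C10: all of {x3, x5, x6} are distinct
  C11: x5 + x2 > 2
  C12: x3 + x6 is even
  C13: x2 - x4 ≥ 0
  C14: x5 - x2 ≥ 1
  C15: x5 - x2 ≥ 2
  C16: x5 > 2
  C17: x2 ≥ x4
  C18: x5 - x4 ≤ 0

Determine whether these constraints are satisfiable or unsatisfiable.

Constraints 13, 15, and 18 give x5 − x2 ≥ 2, x2 − x4 ≥ 0, x4 − x5 ≥ 0.
Adding all 3 inequalities: the left sides telescope to 0, and the right sides sum to 2 + 0 + 0 = 2. So 0 ≥ 2, which is false.

Unsatisfiable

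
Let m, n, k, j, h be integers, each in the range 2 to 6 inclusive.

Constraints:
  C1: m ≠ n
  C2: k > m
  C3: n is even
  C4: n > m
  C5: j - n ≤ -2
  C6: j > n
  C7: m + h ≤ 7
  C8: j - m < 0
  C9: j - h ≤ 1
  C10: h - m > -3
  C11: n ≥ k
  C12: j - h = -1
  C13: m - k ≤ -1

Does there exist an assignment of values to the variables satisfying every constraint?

Unsatisfiable

Constraints 2, 6, 8, and 11 give k ≤ n, n < j, j < m, m < k. Chaining: k ≤ n < j < m < k, which forces k < k — impossible.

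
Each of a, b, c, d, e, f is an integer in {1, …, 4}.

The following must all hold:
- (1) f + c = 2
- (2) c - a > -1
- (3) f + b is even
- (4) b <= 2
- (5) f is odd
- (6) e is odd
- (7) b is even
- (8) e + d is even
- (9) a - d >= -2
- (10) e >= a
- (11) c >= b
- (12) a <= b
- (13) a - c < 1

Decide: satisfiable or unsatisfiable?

Unsatisfiable

Constraint 5 makes f odd and constraint 7 makes b even, so f + b must be odd. Constraint 3 says f + b is even — contradiction.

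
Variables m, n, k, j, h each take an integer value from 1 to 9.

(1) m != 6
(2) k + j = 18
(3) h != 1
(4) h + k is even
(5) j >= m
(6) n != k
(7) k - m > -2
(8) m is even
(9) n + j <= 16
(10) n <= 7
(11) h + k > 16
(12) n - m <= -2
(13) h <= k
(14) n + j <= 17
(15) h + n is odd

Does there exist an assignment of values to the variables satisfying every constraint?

Try m = 8, n = 6, k = 9, j = 9, h = 9.
Check constraint 2: k + j = 18; constraint 7: k - m = 1. The remaining constraints are straightforward to verify.

Satisfiable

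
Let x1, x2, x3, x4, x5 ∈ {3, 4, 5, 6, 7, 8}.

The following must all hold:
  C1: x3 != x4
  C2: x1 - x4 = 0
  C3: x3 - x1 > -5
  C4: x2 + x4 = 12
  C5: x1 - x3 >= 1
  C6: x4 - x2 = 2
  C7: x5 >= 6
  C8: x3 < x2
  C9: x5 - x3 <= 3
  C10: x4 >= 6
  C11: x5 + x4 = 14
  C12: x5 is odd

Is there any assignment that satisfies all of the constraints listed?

Satisfiable

Try x1 = 7, x2 = 5, x3 = 4, x4 = 7, x5 = 7.
Check constraint 2: x1 - x4 = 0; constraint 3: x3 - x1 = -3. The remaining constraints are straightforward to verify.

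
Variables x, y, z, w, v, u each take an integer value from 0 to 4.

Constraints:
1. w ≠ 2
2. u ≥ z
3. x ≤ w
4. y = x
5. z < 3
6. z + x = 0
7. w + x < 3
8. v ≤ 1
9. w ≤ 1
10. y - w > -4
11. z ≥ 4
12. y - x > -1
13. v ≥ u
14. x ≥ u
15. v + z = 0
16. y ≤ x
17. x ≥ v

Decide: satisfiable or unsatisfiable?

Unsatisfiable

From constraints 2 and 11: u ≥ z and z ≥ 4, so u ≥ 4. From constraints 8 and 13: u ≤ v and v ≤ 1, so u ≤ 1. But 1 < 4, so no value of u works.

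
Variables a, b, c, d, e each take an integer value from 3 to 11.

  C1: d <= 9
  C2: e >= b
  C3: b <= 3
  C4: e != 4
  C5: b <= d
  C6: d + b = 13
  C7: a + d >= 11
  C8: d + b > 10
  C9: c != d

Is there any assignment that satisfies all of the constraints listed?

Unsatisfiable

From constraint 1: d ≤ 9. From constraint 3: b ≤ 3. Hence d + b ≤ 12. But constraint 6 requires d + b = 13, and 13 > 12. Contradiction.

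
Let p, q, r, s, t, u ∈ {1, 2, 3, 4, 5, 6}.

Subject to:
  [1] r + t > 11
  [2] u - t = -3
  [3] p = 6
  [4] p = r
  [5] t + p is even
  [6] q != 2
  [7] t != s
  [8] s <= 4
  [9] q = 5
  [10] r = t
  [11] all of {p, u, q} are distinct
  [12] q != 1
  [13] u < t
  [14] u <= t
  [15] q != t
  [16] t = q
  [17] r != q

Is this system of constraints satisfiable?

Constraint 3 fixes p = 6 and constraint 9 fixes q = 5. Constraints 4, 10, and 16 give p = r = t = q, so p = q. But 6 ≠ 5 — contradiction.

Unsatisfiable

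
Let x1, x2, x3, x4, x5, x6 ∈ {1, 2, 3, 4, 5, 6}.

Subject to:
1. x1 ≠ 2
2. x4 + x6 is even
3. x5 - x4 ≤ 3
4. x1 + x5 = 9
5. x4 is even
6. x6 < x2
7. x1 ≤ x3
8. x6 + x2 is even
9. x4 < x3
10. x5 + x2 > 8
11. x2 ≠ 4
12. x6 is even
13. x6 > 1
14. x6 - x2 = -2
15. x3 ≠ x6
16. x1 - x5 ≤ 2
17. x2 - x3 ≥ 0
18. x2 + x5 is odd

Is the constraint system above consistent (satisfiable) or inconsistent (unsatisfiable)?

Satisfiable

Try x1 = 4, x2 = 6, x3 = 5, x4 = 2, x5 = 5, x6 = 4.
Check constraint 3: x5 - x4 = 3; constraint 4: x1 + x5 = 9. The remaining constraints are straightforward to verify.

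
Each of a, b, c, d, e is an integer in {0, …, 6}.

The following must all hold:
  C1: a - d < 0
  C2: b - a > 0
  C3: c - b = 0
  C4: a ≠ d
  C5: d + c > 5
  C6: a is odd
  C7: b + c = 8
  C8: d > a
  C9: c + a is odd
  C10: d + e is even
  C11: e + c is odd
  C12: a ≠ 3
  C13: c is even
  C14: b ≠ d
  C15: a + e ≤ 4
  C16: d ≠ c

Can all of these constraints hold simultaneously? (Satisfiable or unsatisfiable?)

Satisfiable

Take a = 1, b = 4, c = 4, d = 3, e = 3. Then constraint 1: a - d = -2; constraint 2: b - a = 3, and every other listed constraint is also met.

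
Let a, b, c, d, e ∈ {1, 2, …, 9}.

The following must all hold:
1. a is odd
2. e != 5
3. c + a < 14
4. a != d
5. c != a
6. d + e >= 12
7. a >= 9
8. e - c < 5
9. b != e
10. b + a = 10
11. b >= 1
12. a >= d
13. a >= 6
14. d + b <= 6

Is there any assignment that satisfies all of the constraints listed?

Satisfiable

One satisfying assignment is a = 9, b = 1, c = 4, d = 5, e = 8.
For the less obvious constraints — constraint 3: c + a = 13; constraint 6: d + e = 13; constraint 8: e - c = 4 — and the others hold by inspection.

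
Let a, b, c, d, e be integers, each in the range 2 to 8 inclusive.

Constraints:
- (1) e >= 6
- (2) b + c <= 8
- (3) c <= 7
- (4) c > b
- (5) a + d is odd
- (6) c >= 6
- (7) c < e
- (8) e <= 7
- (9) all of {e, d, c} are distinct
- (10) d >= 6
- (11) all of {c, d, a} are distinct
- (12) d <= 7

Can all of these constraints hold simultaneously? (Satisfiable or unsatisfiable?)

Unsatisfiable

Constraints 1, 3, 6, 8, 10, and 12 confine each of e, d, c to the 2 values {6, 7}.
Constraint 9 requires all 3 of them to be distinct, but only 2 values are available — impossible by the pigeonhole principle.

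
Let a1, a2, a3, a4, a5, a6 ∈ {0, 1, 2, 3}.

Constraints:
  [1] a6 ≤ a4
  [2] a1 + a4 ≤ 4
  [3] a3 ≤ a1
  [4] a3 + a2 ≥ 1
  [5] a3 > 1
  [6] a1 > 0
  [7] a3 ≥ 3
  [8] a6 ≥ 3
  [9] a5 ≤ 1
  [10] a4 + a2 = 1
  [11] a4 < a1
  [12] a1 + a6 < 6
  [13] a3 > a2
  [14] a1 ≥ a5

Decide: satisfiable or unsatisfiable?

From constraints 3 and 7: a1 ≥ a3 ≥ 3. From constraints 1 and 8: a4 ≥ a6 ≥ 3. Hence a1 + a4 ≥ 6. But constraint 2 requires a1 + a4 ≤ 4, and 4 < 6. Contradiction.

Unsatisfiable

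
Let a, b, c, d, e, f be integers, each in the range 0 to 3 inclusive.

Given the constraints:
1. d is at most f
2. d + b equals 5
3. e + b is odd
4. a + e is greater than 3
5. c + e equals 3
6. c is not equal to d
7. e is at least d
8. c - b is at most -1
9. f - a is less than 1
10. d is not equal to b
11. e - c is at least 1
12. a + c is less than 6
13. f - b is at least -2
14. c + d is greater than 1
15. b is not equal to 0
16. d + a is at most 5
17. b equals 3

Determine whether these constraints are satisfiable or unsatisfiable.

The assignment a = 2, b = 3, c = 1, d = 2, e = 2, f = 2 works:
  constraint 2 holds since d + b = 5.
  constraint 4 holds since a + e = 4.
The rest check out directly.

Satisfiable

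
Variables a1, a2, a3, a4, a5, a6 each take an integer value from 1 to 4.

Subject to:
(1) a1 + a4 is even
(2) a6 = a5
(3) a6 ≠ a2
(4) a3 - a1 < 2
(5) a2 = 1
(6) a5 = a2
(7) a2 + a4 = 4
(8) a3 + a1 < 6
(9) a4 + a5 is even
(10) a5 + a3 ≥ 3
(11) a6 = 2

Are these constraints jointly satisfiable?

Constraint 11 fixes a6 = 2 and constraint 5 fixes a2 = 1. Constraints 2 and 6 give a6 = a5 = a2, so a6 = a2. But 2 ≠ 1 — contradiction.

Unsatisfiable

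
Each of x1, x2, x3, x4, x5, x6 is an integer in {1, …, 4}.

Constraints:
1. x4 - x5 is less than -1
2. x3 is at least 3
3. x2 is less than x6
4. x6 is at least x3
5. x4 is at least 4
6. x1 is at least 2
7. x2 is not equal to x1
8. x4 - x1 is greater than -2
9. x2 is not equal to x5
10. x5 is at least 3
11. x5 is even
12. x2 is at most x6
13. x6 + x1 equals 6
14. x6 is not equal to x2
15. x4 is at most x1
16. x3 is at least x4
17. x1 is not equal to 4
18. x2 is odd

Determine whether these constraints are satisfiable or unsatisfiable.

From constraints 2 and 4: x6 ≥ x3 ≥ 3. From constraints 5 and 15: x1 ≥ x4 ≥ 4. Hence x6 + x1 ≥ 7. But constraint 13 requires x6 + x1 = 6, and 6 < 7. Contradiction.

Unsatisfiable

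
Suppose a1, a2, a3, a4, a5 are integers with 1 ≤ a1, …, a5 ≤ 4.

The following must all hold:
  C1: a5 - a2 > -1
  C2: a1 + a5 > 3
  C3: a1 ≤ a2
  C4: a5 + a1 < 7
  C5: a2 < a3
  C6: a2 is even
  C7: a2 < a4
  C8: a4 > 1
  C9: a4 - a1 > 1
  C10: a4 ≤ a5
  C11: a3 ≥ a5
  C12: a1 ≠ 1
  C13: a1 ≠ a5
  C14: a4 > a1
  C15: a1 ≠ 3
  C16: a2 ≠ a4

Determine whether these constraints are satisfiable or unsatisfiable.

Satisfiable

One satisfying assignment is a1 = 2, a2 = 2, a3 = 4, a4 = 4, a5 = 4.
For the less obvious constraints — constraint 1: a5 - a2 = 2; constraint 2: a1 + a5 = 6; constraint 4: a5 + a1 = 6 — and the others hold by inspection.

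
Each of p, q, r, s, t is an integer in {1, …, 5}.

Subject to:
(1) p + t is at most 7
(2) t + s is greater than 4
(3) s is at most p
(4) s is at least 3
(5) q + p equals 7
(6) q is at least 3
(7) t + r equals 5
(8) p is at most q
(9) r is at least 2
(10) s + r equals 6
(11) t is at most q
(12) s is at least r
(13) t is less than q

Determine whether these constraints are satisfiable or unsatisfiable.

Satisfiable

The assignment p = 3, q = 4, r = 3, s = 3, t = 2 works:
  constraint 1 holds since p + t = 5.
  constraint 2 holds since t + s = 5.
The rest check out directly.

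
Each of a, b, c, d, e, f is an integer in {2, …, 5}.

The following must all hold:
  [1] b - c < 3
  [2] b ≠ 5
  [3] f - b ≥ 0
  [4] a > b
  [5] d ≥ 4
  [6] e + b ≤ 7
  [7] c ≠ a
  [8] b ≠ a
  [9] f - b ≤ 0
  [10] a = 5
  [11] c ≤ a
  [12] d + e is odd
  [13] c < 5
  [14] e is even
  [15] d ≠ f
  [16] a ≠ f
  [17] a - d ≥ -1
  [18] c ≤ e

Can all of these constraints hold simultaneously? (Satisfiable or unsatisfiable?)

Setting (a, b, c, d, e, f) = (5, 3, 3, 5, 4, 3) satisfies everything: constraint 1: b - c = 0; constraint 3: f - b = 0, and the others follow.

Satisfiable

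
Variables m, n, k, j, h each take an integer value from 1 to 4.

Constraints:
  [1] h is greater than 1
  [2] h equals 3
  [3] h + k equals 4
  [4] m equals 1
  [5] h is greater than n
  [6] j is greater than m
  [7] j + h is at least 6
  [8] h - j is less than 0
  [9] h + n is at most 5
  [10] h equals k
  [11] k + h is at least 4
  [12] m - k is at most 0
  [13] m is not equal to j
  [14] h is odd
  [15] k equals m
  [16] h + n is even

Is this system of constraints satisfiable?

Unsatisfiable

Constraint 2 fixes h = 3 and constraint 4 fixes m = 1. Constraints 10 and 15 give h = k = m, so h = m. But 3 ≠ 1 — contradiction.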